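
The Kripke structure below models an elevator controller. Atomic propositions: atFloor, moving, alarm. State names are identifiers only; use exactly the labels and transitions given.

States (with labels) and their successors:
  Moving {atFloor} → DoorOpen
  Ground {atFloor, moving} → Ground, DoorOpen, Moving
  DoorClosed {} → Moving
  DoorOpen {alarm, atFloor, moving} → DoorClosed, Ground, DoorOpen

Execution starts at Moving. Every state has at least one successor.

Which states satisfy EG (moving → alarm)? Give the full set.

{Moving, DoorClosed, DoorOpen}

States satisfying moving → alarm: {Moving, DoorClosed, DoorOpen}.
States satisfying EG (moving → alarm): {Moving, DoorClosed, DoorOpen}.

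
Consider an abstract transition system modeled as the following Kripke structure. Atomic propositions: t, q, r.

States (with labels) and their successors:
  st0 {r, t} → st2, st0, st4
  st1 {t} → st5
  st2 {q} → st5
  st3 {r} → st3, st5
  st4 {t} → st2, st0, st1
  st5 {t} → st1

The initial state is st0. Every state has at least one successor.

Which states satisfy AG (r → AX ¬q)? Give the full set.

States satisfying r → AX ¬q: {st1, st2, st3, st4, st5}.
States satisfying AG (r → AX ¬q): {st1, st2, st3, st5}.

{st1, st2, st3, st5}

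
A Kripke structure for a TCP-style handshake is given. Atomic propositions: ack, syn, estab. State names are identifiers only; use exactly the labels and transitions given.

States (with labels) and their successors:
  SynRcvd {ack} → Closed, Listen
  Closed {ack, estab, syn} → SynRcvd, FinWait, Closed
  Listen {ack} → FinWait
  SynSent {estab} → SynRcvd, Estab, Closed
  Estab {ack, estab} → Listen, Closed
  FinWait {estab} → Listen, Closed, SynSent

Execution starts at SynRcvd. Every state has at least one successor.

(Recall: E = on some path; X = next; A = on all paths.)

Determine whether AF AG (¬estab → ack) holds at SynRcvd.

States satisfying AG (¬estab → ack): {SynRcvd, Closed, Listen, SynSent, Estab, FinWait}.
States satisfying AF AG (¬estab → ack): {SynRcvd, Closed, Listen, SynSent, Estab, FinWait}.
SynRcvd ∈ Sat(AF AG (¬estab → ack)).

Yes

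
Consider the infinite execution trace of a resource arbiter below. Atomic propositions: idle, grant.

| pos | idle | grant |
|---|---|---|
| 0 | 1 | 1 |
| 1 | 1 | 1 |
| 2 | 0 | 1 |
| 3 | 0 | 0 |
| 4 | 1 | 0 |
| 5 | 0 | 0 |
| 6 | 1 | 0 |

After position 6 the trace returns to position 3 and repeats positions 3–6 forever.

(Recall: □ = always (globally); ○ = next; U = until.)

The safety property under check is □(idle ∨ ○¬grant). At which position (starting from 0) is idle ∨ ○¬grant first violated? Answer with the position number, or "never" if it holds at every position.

never

idle ∨ ○¬grant holds at every position 0..6, and those are all the positions the trace ever visits, so the invariant □(idle ∨ ○¬grant) is never violated.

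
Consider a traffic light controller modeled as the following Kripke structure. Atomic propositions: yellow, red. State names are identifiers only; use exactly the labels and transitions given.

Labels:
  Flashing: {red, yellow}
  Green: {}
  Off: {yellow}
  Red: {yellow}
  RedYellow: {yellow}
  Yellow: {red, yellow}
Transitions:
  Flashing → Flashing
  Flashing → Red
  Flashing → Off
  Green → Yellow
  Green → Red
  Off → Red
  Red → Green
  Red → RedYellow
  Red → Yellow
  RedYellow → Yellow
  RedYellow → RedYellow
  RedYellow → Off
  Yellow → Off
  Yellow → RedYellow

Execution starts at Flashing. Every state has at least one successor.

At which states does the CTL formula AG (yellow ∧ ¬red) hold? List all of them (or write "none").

none

States satisfying yellow ∧ ¬red: {Off, Red, RedYellow}.
States satisfying AG (yellow ∧ ¬red): ∅.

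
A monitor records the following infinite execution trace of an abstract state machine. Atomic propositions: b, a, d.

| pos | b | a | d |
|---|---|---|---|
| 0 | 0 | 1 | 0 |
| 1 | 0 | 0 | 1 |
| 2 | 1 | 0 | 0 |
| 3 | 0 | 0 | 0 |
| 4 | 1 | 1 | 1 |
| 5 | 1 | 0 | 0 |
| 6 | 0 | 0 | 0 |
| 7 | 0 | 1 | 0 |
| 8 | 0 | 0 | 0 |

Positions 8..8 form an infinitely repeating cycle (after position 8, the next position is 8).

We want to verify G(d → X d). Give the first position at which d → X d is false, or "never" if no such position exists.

1

Check d → X d at each position in order: 0 ✓.
At position 1 the labels are {d} and the next position 2 has {b}, so d → X d is false there. This is the first violation.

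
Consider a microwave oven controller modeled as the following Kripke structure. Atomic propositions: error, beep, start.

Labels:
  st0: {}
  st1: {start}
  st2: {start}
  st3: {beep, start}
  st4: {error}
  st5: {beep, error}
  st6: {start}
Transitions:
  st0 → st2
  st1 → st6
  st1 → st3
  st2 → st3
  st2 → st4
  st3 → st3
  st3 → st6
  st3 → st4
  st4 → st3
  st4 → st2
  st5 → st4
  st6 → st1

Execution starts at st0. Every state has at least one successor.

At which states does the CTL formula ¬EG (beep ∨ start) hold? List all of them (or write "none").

States satisfying beep ∨ start: {st1, st2, st3, st5, st6}.
States satisfying EG (beep ∨ start): {st1, st2, st3, st6}.
States satisfying ¬EG (beep ∨ start): {st0, st4, st5}.

{st0, st4, st5}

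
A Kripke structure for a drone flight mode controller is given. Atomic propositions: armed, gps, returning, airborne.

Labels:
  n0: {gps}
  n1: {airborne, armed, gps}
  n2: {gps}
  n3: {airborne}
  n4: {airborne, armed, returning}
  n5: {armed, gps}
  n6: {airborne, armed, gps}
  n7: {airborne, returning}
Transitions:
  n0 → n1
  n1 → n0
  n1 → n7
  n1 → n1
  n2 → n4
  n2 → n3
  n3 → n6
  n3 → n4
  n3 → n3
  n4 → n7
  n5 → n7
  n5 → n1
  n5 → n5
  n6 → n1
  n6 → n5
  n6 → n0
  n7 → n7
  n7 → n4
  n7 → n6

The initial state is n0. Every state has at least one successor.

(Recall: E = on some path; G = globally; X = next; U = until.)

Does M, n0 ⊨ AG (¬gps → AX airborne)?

Yes

States satisfying ¬gps → AX airborne: {n0, n1, n2, n3, n4, n5, n6, n7}.
States satisfying AG (¬gps → AX airborne): {n0, n1, n2, n3, n4, n5, n6, n7}.
Every state reachable from n0 satisfies ¬gps → AX airborne.
n0 ∈ Sat(AG (¬gps → AX airborne)).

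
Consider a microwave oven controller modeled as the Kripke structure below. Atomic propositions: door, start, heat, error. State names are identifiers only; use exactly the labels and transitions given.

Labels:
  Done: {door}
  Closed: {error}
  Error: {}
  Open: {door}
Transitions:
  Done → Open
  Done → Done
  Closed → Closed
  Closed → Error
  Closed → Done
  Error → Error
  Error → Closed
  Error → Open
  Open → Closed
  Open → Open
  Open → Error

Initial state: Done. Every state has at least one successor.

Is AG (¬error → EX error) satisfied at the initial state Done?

Violated

States satisfying ¬error → EX error: {Closed, Error, Open}.
States satisfying AG (¬error → EX error): ∅.
Done is reachable from Done and violates ¬error → EX error, so AG fails at Done.
Done ∉ Sat(AG (¬error → EX error)).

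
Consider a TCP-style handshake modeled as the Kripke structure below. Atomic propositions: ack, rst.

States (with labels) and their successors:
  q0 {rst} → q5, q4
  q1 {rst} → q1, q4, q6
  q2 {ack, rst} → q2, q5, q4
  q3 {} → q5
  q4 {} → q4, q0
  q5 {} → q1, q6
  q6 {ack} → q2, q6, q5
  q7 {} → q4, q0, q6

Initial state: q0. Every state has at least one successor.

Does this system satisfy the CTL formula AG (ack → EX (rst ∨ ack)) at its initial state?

States satisfying ack → EX (rst ∨ ack): {q0, q1, q2, q3, q4, q5, q6, q7}.
States satisfying AG (ack → EX (rst ∨ ack)): {q0, q1, q2, q3, q4, q5, q6, q7}.
Every state reachable from q0 satisfies ack → EX (rst ∨ ack).
q0 ∈ Sat(AG (ack → EX (rst ∨ ack))).

Yes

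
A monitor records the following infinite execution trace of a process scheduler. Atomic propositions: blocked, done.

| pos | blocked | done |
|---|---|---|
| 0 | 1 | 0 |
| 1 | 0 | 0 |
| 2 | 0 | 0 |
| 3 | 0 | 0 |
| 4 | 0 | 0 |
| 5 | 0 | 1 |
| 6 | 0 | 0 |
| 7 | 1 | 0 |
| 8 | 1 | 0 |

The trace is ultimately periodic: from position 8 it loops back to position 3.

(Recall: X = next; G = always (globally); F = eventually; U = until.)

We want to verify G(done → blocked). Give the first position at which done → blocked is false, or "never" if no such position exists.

5

Check done → blocked at each position in order: 0 ✓, 1 ✓, 2 ✓, 3 ✓, 4 ✓.
At position 5 the labels are {done}, so done → blocked is false there. This is the first violation.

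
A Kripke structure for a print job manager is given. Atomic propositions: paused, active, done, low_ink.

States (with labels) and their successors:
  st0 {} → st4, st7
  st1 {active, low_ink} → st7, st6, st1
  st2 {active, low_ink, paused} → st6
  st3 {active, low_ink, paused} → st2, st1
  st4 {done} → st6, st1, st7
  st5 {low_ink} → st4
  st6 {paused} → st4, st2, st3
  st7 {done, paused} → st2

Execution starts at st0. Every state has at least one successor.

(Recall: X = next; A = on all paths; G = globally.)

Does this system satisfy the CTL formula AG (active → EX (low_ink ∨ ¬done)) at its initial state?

Satisfied

States satisfying active → EX (low_ink ∨ ¬done): {st0, st1, st2, st3, st4, st5, st6, st7}.
States satisfying AG (active → EX (low_ink ∨ ¬done)): {st0, st1, st2, st3, st4, st5, st6, st7}.
Every state reachable from st0 satisfies active → EX (low_ink ∨ ¬done).
st0 ∈ Sat(AG (active → EX (low_ink ∨ ¬done))).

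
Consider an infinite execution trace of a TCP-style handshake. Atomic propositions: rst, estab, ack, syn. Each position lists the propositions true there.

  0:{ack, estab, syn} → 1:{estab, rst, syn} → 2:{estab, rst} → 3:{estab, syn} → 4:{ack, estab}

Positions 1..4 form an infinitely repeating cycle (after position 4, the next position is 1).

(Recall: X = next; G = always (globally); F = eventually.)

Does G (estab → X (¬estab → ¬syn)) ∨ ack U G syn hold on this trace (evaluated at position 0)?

estab → X (¬estab → ¬syn) holds at every position 0..4, and those are all positions ever visited, so G (estab → X (¬estab → ¬syn)) holds.
Positions where estab holds: 0, 1, 2, 3, 4.
Check X (¬estab → ¬syn) at each: 0→ok, 1→ok, 2→ok, 3→ok, 4→ok.
Walking from position 0: at position 1, G syn has not yet held and ack fails, so ack U G syn is false.
At position 0: G (estab → X (¬estab → ¬syn)) is true; ack U G syn is false; so G (estab → X (¬estab → ¬syn)) ∨ ack U G syn is true.

Holds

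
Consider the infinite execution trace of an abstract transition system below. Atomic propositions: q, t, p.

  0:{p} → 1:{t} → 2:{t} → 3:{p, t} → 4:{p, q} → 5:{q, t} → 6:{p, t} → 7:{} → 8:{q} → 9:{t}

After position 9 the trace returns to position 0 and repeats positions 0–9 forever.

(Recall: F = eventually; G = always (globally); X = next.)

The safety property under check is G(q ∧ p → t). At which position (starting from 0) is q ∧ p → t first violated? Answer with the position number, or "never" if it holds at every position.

Check q ∧ p → t at each position in order: 0 ✓, 1 ✓, 2 ✓, 3 ✓.
At position 4 the labels are {p, q}, so q ∧ p → t is false there. This is the first violation.

4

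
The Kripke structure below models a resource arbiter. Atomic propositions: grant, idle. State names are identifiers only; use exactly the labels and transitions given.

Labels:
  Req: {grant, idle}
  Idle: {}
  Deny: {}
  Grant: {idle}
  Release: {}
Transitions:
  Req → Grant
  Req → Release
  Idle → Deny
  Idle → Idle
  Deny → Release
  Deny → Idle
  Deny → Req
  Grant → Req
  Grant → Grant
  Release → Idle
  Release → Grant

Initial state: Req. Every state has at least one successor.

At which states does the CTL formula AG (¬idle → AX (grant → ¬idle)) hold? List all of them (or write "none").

States satisfying ¬idle → AX (grant → ¬idle): {Req, Idle, Grant, Release}.
States satisfying AG (¬idle → AX (grant → ¬idle)): ∅.

none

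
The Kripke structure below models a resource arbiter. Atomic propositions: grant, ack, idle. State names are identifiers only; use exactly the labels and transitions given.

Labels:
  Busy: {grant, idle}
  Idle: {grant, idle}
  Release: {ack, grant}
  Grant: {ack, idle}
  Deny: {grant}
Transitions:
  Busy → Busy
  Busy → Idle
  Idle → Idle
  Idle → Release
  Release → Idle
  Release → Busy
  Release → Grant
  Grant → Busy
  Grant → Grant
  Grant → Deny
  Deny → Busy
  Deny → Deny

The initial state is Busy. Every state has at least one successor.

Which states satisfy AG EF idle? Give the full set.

{Busy, Idle, Release, Grant, Deny}

States satisfying EF idle: {Busy, Idle, Release, Grant, Deny}.
States satisfying AG EF idle: {Busy, Idle, Release, Grant, Deny}.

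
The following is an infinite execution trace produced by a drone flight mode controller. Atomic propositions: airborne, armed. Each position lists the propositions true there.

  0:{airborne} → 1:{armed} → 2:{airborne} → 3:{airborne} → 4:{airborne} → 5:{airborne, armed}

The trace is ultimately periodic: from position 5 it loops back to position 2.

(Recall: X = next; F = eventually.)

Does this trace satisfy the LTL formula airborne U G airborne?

Walking from position 0: at position 1, G airborne has not yet held and airborne fails, so airborne U G airborne is false.

Does not hold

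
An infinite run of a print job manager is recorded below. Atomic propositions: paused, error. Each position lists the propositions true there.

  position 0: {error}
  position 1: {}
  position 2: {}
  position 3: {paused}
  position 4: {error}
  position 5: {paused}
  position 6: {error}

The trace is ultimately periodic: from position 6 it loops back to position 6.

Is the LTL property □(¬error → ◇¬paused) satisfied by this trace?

¬error → ◇¬paused holds at every position 0..6, and those are all positions ever visited, so □(¬error → ◇¬paused) holds.
Positions where ¬error holds: 1, 2, 3, 5.
Check ◇¬paused at each: 1→ok, 2→ok, 3→ok, 5→ok.

Satisfied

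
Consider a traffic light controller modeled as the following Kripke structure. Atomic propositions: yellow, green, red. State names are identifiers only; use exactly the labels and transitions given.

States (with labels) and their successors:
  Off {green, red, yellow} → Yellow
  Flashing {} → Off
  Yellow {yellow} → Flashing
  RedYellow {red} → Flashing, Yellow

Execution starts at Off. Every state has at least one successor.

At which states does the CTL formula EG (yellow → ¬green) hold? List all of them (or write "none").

States satisfying yellow → ¬green: {Flashing, Yellow, RedYellow}.
States satisfying EG (yellow → ¬green): ∅.

none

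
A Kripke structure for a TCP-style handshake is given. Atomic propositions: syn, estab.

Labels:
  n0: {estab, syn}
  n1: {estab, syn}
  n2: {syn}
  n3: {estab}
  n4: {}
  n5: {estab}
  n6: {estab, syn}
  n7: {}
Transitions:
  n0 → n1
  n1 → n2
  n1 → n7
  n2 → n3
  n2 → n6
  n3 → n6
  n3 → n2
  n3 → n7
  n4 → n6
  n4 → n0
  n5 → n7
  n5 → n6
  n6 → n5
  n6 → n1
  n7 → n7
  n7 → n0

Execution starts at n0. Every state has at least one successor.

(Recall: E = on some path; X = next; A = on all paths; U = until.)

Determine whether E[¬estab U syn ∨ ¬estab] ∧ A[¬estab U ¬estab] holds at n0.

No

States satisfying ¬estab: {n2, n4, n7}.
States satisfying syn ∨ ¬estab: {n0, n1, n2, n4, n6, n7}.
States satisfying E[¬estab U syn ∨ ¬estab]: {n0, n1, n2, n4, n6, n7}.
States satisfying A[¬estab U ¬estab]: {n2, n4, n7}.
States satisfying E[¬estab U syn ∨ ¬estab] ∧ A[¬estab U ¬estab]: {n2, n4, n7}.
n0 ∉ Sat(E[¬estab U syn ∨ ¬estab] ∧ A[¬estab U ¬estab]).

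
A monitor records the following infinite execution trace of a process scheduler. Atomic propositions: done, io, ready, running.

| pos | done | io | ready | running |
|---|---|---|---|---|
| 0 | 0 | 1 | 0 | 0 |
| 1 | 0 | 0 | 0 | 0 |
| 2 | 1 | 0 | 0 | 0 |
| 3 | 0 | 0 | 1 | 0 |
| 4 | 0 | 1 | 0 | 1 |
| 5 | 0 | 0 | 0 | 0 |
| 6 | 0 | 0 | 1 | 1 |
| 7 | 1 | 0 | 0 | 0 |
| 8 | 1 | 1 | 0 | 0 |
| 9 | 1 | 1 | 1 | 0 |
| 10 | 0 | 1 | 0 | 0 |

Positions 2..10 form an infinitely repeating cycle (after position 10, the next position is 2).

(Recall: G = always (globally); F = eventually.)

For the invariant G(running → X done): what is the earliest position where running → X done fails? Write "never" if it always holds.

Check running → X done at each position in order: 0 ✓, 1 ✓, 2 ✓, 3 ✓.
At position 4 the labels are {io, running} and the next position 5 has {}, so running → X done is false there. This is the first violation.

4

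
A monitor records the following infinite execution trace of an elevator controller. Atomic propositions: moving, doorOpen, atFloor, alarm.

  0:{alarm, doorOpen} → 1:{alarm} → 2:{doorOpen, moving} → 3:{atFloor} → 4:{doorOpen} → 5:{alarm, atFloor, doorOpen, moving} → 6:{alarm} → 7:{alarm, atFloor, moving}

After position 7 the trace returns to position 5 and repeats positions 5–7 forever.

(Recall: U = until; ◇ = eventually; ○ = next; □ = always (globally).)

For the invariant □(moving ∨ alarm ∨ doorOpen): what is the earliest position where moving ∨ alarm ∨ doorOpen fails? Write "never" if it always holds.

3

Check moving ∨ alarm ∨ doorOpen at each position in order: 0 ✓, 1 ✓, 2 ✓.
At position 3 the labels are {atFloor}, so moving ∨ alarm ∨ doorOpen is false there. This is the first violation.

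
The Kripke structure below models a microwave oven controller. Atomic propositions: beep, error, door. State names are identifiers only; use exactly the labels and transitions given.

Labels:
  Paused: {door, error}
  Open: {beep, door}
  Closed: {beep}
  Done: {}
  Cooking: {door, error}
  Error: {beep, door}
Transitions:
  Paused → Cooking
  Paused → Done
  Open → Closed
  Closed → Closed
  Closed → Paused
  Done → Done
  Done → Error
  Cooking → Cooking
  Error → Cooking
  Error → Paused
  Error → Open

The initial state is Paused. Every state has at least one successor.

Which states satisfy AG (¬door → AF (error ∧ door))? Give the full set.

{Cooking}

States satisfying ¬door → AF (error ∧ door): {Paused, Open, Cooking, Error}.
States satisfying AG (¬door → AF (error ∧ door)): {Cooking}.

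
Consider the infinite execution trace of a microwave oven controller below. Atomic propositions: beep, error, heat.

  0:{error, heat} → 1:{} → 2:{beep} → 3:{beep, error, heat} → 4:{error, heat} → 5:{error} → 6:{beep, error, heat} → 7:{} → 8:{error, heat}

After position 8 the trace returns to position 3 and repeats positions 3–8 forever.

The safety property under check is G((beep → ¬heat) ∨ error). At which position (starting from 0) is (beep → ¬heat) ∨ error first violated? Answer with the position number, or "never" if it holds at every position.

never

(beep → ¬heat) ∨ error holds at every position 0..8, and those are all the positions the trace ever visits, so the invariant G((beep → ¬heat) ∨ error) is never violated.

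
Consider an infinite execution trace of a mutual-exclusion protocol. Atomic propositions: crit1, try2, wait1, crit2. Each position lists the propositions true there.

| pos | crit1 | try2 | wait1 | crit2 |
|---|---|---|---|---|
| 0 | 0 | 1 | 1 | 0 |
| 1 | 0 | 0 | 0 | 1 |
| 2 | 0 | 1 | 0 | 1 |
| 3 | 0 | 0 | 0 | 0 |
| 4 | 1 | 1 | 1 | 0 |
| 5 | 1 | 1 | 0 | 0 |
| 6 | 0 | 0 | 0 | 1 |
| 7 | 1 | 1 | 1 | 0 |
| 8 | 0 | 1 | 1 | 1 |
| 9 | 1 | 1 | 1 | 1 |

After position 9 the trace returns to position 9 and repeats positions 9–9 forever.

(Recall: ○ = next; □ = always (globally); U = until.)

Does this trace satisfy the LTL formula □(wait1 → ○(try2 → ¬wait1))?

wait1 → ○(try2 → ¬wait1) must hold at every position from 0 onward. It fails at position 7, so □(wait1 → ○(try2 → ¬wait1)) is false.
Positions where wait1 holds: 0, 4, 7, 8, 9.
Check ○(try2 → ¬wait1) at each: 0→ok, 4→ok, 7→fails, 8→fails, 9→fails.

Violated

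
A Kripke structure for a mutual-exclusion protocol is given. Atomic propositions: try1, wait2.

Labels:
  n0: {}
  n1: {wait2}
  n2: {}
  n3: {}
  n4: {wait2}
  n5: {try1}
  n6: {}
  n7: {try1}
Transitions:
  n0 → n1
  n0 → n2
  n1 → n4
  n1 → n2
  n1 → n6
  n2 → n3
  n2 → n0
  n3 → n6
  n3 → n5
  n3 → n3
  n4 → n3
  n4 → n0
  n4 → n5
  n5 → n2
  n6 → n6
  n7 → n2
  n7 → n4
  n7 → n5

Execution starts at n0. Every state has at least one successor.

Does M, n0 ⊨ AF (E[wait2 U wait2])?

States satisfying E[wait2 U wait2]: {n1, n4}.
States satisfying AF (E[wait2 U wait2]): {n1, n4}.
There is a path from n0 along which E[wait2 U wait2] never holds.
n0 ∉ Sat(AF (E[wait2 U wait2])).

No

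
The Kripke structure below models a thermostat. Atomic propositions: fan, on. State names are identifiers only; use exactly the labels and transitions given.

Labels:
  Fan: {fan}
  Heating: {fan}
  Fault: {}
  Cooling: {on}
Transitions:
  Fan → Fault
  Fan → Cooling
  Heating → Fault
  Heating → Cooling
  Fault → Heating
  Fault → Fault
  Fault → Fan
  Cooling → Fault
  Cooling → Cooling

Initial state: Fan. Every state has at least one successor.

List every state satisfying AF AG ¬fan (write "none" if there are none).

States satisfying AG ¬fan: ∅.
States satisfying AF AG ¬fan: ∅.

none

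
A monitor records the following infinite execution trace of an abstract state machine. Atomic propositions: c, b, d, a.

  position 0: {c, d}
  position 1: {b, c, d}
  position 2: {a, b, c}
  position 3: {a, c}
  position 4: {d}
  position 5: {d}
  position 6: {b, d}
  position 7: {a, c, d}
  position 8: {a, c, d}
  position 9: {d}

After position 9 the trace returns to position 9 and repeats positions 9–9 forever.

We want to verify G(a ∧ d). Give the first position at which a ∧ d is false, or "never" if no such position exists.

At position 0 the labels are {c, d}, so a ∧ d is false there. This is the first violation.

0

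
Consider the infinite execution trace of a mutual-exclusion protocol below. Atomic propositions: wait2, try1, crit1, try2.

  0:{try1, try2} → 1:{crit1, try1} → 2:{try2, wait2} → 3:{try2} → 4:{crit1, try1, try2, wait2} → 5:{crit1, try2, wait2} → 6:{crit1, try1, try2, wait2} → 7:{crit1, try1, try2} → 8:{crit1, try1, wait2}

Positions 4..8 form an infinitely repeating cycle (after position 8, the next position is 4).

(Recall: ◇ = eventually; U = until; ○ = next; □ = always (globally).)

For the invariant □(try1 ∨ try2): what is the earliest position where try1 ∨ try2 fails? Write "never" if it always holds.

never

try1 ∨ try2 holds at every position 0..8, and those are all the positions the trace ever visits, so the invariant □(try1 ∨ try2) is never violated.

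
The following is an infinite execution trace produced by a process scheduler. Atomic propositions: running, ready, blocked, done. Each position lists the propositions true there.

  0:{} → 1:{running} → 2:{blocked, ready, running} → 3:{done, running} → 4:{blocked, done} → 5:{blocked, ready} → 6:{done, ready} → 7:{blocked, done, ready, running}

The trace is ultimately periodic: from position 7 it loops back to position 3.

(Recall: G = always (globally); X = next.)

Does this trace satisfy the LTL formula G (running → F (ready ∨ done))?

Yes

running → F (ready ∨ done) holds at every position 0..7, and those are all positions ever visited, so G (running → F (ready ∨ done)) holds.
Positions where running holds: 1, 2, 3, 7.
Check F (ready ∨ done) at each: 1→ok, 2→ok, 3→ok, 7→ok.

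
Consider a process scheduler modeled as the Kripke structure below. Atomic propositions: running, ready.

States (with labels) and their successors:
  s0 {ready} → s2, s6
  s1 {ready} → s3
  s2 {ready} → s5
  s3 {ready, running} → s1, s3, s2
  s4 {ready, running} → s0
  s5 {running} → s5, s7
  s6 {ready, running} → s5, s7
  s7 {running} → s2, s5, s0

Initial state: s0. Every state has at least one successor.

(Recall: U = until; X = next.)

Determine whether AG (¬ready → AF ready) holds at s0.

No

States satisfying ¬ready → AF ready: {s0, s1, s2, s3, s4, s6}.
States satisfying AG (¬ready → AF ready): ∅.
s5 is reachable from s0 and violates ¬ready → AF ready, so AG fails at s0.
s0 ∉ Sat(AG (¬ready → AF ready)).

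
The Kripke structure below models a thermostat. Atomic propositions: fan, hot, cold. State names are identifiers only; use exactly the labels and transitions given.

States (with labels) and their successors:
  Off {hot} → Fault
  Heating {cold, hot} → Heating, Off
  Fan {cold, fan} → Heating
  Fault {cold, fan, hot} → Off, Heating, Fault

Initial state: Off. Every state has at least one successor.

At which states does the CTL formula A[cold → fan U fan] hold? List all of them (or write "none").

{Off, Fan, Fault}

States satisfying cold → fan: {Off, Fan, Fault}.
States satisfying fan: {Fan, Fault}.
States satisfying A[cold → fan U fan]: {Off, Fan, Fault}.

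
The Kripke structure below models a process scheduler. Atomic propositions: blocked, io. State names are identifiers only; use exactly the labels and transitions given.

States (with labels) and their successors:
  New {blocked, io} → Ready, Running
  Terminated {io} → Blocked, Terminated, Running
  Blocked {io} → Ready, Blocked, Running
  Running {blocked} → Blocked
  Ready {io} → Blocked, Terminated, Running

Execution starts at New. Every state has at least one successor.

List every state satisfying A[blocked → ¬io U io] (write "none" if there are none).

States satisfying blocked → ¬io: {Terminated, Blocked, Running, Ready}.
States satisfying io: {New, Terminated, Blocked, Ready}.
States satisfying A[blocked → ¬io U io]: {New, Terminated, Blocked, Running, Ready}.

{New, Terminated, Blocked, Running, Ready}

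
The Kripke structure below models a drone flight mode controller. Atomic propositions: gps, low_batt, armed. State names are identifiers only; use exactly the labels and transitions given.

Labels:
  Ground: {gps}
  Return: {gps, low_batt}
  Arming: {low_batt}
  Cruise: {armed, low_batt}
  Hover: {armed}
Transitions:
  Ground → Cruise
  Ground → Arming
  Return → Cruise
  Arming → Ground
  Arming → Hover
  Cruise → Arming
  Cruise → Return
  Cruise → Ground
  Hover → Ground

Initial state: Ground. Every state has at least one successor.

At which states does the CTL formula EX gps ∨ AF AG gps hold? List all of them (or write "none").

States satisfying gps: {Ground, Return}.
States satisfying EX gps: {Arming, Cruise, Hover}.
States satisfying AG gps: ∅.
States satisfying AF AG gps: ∅.
States satisfying EX gps ∨ AF AG gps: {Arming, Cruise, Hover}.

{Arming, Cruise, Hover}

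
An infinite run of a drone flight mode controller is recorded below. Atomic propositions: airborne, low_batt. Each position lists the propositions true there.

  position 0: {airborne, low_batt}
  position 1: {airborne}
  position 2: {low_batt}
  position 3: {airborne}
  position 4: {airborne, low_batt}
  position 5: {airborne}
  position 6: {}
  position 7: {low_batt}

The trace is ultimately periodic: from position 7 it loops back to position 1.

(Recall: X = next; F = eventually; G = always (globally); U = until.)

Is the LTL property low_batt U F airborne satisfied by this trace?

Holds

Walking from position 0: F airborne first holds at position 0, and low_batt holds at every earlier position along the way, so low_batt U F airborne holds.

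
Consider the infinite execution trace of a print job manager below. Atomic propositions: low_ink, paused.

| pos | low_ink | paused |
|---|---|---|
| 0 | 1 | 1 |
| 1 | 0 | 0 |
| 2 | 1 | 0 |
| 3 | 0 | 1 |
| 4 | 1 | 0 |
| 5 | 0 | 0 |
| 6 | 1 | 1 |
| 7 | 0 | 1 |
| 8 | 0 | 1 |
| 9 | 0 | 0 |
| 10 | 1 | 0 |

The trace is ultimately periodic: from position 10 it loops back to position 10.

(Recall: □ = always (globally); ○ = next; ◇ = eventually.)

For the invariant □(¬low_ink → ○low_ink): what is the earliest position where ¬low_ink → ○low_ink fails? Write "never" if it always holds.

7

Check ¬low_ink → ○low_ink at each position in order: 0 ✓, 1 ✓, 2 ✓, 3 ✓, 4 ✓, 5 ✓, 6 ✓.
At position 7 the labels are {paused} and the next position 8 has {paused}, so ¬low_ink → ○low_ink is false there. This is the first violation.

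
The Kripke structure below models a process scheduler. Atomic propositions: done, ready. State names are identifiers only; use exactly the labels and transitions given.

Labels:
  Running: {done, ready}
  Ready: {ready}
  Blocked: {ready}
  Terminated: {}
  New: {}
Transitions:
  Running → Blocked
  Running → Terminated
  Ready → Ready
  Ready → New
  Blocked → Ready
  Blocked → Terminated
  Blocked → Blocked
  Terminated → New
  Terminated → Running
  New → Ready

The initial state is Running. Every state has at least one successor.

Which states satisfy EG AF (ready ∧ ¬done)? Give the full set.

{Ready, Blocked, New}

States satisfying AF (ready ∧ ¬done): {Ready, Blocked, New}.
States satisfying EG AF (ready ∧ ¬done): {Ready, Blocked, New}.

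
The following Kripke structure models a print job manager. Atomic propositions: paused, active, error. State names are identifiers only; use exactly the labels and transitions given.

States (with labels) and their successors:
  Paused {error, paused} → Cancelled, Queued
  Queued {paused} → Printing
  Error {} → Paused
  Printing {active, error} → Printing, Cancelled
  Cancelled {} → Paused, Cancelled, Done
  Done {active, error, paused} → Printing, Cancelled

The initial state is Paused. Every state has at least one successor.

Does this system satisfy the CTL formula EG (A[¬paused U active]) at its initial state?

States satisfying A[¬paused U active]: {Printing, Done}.
States satisfying EG (A[¬paused U active]): {Printing, Done}.
No suitable path/successor from Paused witnesses the formula.
Paused ∉ Sat(EG (A[¬paused U active])).

Does not hold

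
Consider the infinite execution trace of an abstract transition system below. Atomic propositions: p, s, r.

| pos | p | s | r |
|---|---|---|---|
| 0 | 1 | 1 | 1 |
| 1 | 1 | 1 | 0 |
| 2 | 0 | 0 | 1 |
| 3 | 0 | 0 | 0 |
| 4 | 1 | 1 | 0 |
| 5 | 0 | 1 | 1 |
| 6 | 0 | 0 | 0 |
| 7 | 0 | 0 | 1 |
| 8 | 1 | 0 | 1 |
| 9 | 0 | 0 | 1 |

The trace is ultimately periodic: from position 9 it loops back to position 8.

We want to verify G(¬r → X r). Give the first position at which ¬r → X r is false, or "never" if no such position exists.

Check ¬r → X r at each position in order: 0 ✓, 1 ✓, 2 ✓.
At position 3 the labels are {} and the next position 4 has {p, s}, so ¬r → X r is false there. This is the first violation.

3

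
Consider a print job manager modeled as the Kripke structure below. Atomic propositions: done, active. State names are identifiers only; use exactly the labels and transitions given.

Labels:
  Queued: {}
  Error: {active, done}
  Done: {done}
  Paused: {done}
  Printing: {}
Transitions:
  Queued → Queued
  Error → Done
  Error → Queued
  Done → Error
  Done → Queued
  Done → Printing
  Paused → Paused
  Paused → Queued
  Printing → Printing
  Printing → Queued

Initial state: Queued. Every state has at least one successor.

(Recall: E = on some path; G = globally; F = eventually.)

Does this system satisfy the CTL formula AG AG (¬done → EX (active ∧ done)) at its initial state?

States satisfying AG (¬done → EX (active ∧ done)): ∅.
States satisfying AG AG (¬done → EX (active ∧ done)): ∅.
Queued is reachable from Queued and violates AG (¬done → EX (active ∧ done)), so AG fails at Queued.
Queued ∉ Sat(AG AG (¬done → EX (active ∧ done))).

Violated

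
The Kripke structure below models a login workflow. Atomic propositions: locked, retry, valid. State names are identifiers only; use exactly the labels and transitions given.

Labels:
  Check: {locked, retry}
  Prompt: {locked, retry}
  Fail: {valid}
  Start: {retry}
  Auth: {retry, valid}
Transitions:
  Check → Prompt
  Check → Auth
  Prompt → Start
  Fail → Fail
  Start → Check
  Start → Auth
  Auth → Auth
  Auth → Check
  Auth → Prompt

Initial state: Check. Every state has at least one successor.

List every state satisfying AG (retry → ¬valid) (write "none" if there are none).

States satisfying retry → ¬valid: {Check, Prompt, Fail, Start}.
States satisfying AG (retry → ¬valid): {Fail}.

{Fail}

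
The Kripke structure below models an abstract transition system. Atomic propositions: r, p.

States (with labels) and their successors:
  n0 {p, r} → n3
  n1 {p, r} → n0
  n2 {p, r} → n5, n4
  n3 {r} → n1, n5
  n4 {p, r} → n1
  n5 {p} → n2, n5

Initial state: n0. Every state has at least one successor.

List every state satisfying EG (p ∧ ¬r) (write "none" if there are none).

States satisfying p ∧ ¬r: {n5}.
States satisfying EG (p ∧ ¬r): {n5}.

{n5}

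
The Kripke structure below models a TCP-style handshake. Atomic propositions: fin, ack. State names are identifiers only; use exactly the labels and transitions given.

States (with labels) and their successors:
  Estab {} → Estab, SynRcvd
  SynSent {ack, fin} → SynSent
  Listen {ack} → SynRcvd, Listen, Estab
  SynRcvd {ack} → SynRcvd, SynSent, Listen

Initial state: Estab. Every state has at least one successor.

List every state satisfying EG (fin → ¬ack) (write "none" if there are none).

States satisfying fin → ¬ack: {Estab, Listen, SynRcvd}.
States satisfying EG (fin → ¬ack): {Estab, Listen, SynRcvd}.

{Estab, Listen, SynRcvd}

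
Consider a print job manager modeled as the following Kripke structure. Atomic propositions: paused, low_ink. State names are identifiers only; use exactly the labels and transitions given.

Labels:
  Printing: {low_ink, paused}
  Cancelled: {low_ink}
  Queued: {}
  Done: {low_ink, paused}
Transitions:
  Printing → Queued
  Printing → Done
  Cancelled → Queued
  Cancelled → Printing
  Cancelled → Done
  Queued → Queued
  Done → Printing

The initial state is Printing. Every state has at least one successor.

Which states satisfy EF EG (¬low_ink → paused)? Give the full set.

{Printing, Cancelled, Done}

States satisfying EG (¬low_ink → paused): {Printing, Cancelled, Done}.
States satisfying EF EG (¬low_ink → paused): {Printing, Cancelled, Done}.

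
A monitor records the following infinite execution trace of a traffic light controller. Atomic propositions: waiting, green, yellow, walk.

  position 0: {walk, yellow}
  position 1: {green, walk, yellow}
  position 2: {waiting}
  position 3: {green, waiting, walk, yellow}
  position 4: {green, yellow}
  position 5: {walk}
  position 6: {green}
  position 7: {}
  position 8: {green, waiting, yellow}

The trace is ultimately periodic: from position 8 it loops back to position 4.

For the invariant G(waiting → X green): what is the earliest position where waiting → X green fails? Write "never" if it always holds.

waiting → X green holds at every position 0..8, and those are all the positions the trace ever visits, so the invariant G(waiting → X green) is never violated.

never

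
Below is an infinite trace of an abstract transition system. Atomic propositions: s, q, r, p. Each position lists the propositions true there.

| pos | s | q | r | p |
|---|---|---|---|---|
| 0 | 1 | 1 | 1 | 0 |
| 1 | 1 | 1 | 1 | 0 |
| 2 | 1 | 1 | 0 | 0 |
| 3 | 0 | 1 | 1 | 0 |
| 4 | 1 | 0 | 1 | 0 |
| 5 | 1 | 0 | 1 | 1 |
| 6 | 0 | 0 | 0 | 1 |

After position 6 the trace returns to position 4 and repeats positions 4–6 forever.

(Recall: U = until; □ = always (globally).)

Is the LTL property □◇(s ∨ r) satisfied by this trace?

◇(s ∨ r) holds at every position 0..6, and those are all positions ever visited, so □◇(s ∨ r) holds.

Holds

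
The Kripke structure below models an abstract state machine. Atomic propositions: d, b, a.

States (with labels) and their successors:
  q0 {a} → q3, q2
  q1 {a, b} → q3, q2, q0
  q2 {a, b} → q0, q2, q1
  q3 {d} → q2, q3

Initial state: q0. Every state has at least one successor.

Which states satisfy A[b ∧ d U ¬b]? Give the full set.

States satisfying b ∧ d: ∅.
States satisfying ¬b: {q0, q3}.
States satisfying A[b ∧ d U ¬b]: {q0, q3}.

{q0, q3}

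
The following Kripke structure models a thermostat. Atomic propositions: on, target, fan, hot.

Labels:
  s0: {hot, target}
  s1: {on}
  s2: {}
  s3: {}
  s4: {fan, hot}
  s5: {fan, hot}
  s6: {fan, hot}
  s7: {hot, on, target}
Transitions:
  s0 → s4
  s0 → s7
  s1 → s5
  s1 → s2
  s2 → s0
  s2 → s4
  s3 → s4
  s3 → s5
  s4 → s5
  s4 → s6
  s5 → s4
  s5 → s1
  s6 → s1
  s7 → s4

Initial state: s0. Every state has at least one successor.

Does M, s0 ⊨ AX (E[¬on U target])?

Violated

States satisfying E[¬on U target]: {s0, s2, s7}.
States satisfying AX (E[¬on U target]): ∅.
s0 ∉ Sat(AX (E[¬on U target])).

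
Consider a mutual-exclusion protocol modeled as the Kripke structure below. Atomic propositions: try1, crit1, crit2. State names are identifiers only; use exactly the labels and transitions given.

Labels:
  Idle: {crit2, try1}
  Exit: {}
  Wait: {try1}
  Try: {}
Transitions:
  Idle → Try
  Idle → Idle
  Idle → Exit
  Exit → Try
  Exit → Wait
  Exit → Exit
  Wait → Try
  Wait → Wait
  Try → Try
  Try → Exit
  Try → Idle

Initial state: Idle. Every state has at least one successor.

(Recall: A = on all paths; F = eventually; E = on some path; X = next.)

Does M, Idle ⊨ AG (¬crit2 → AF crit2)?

Violated

States satisfying ¬crit2 → AF crit2: {Idle}.
States satisfying AG (¬crit2 → AF crit2): ∅.
Exit is reachable from Idle and violates ¬crit2 → AF crit2, so AG fails at Idle.
Idle ∉ Sat(AG (¬crit2 → AF crit2)).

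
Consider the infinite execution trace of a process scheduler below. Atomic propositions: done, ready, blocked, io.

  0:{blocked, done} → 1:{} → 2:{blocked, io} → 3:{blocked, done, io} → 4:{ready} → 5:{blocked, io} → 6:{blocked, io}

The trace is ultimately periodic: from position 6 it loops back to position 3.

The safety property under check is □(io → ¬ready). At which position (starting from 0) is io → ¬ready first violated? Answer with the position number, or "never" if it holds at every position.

never

io → ¬ready holds at every position 0..6, and those are all the positions the trace ever visits, so the invariant □(io → ¬ready) is never violated.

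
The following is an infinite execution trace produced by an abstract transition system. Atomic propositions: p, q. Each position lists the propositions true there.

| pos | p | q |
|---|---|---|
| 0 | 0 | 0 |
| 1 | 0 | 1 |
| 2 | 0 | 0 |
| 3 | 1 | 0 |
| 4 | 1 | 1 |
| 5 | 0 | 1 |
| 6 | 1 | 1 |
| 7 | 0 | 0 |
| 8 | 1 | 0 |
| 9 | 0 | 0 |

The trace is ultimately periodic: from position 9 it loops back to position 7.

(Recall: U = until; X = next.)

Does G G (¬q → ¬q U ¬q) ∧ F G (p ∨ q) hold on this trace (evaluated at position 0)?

Does not hold

G (¬q → ¬q U ¬q) holds at every position 0..9, and those are all positions ever visited, so G G (¬q → ¬q U ¬q) holds.
G (p ∨ q) is false at every position 0..9, so it never becomes true and F G (p ∨ q) fails.
At position 0: G G (¬q → ¬q U ¬q) is true; F G (p ∨ q) is false; so G G (¬q → ¬q U ¬q) ∧ F G (p ∨ q) is false.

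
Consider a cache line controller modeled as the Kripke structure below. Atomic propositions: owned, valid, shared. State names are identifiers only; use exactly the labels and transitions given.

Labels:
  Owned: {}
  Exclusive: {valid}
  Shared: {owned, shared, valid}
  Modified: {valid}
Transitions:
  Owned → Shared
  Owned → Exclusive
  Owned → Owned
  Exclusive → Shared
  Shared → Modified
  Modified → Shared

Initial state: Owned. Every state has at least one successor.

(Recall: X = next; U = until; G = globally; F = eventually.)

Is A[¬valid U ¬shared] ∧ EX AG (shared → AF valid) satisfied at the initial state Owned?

Holds

States satisfying ¬valid: {Owned}.
States satisfying ¬shared: {Owned, Exclusive, Modified}.
States satisfying A[¬valid U ¬shared]: {Owned, Exclusive, Modified}.
States satisfying AG (shared → AF valid): {Owned, Exclusive, Shared, Modified}.
States satisfying EX AG (shared → AF valid): {Owned, Exclusive, Shared, Modified}.
States satisfying A[¬valid U ¬shared] ∧ EX AG (shared → AF valid): {Owned, Exclusive, Modified}.
Owned ∈ Sat(A[¬valid U ¬shared] ∧ EX AG (shared → AF valid)).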